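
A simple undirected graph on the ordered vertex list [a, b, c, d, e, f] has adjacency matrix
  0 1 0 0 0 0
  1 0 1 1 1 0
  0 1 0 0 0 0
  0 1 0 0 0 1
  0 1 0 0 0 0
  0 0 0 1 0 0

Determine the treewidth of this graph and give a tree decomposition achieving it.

Treewidth 1.
One such decomposition:
Bags: B1 = {b, d}  B2 = {a, b}  B3 = {d, f}  B4 = {b, e}  B5 = {b, c}
Tree: B1–B2, B1–B3, B1–B4, B1–B5

The largest bag has 2 vertices, giving width 1; this decomposition certifies tw(G) ≤ 1. G has an edge, so its treewidth is at least 1. Combining the bounds, tw(G) = 1.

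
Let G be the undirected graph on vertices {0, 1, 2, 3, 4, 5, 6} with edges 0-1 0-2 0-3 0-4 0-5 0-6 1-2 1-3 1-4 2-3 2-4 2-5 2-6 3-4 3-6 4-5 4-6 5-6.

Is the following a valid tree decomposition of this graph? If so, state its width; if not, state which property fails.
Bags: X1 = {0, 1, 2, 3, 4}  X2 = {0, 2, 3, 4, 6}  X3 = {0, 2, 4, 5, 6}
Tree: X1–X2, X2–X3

Yes; width 4.

Vertex coverage: the bags together contain {0, 1, 2, 3, 4, 5, 6}, the full vertex set. Edge coverage: each edge of G has both endpoints in at least one bag. Running intersection: for every vertex, the bags containing it form a connected subtree. All three properties hold, so this is a valid tree decomposition of width max|bag| − 1 = 4, and hence tw(G) ≤ 4.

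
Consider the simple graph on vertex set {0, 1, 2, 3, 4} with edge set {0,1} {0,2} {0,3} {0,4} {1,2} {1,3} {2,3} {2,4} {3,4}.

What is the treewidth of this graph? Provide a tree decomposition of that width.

Treewidth 3.
One such decomposition:
Bags: B1 = {0, 1, 2, 3}  B2 = {0, 2, 3, 4}
Tree: B1–B2

Each bag holds 4 vertices, so the decomposition has width 3, which upper-bounds the treewidth. On the other hand G contains the 4-clique {0, 1, 2, 3}. A clique must lie in a single bag of any decomposition, so no decomposition can have width below 3. Combining the bounds, tw(G) = 3.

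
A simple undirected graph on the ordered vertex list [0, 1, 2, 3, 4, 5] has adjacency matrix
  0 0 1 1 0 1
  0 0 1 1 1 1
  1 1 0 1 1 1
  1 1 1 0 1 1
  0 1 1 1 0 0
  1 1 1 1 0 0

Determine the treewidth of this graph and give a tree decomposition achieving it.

Every bag has size at most 4, so the width is 4 − 1 = 3 and tw(G) ≤ 3. Conversely, {0, 2, 3, 5} is a clique of size 4, and the vertices of any clique must share a bag in every tree decomposition; so some bag has ≥ 4 vertices and tw(G) ≥ 3. Hence tw(G) = 3 exactly.

Treewidth 3.
One such decomposition:
Bags: B1 = {1, 2, 3, 5}  B2 = {1, 2, 3, 4}  B3 = {0, 2, 3, 5}
Tree: B1–B2, B1–B3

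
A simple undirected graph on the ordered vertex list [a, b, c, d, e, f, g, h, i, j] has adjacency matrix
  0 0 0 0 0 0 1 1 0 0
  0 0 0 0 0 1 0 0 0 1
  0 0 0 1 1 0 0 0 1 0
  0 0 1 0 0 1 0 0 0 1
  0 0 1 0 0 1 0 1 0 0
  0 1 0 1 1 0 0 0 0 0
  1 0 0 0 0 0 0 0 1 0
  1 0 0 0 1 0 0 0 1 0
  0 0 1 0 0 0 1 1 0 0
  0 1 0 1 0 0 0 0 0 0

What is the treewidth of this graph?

A width-2 tree decomposition is:
Bags: B1 = {b, f, j}  B2 = {d, f, j}  B3 = {d, e, f}  B4 = {c, d, e}  B5 = {c, e, h}  B6 = {c, h, i}  B7 = {a, h, i}  B8 = {a, g, i}
Tree: B1–B2, B2–B3, B3–B4, B4–B5, B5–B6, B6–B7, B7–B8
The largest bag has 3 vertices, giving width 2; this decomposition certifies tw(G) ≤ 2. Since b–j–d–f–b is a cycle in G, G is not acyclic. Forests are exactly the graphs of treewidth ≤ 1, so tw(G) ≥ 2. Hence tw(G) = 2 exactly.

2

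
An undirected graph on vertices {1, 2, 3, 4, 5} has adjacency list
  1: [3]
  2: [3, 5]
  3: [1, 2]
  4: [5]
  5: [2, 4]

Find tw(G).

A width-1 tree decomposition is:
Bags: B1 = {2, 3}  B2 = {1, 3}  B3 = {2, 5}  B4 = {4, 5}
Tree: B1–B2, B1–B3, B3–B4
The largest bag has 2 vertices, giving width 1; this decomposition certifies tw(G) ≤ 1. Any graph with an edge has treewidth ≥ 1, and G has the edge 3–2. The upper and lower bounds meet at 1, so that is the treewidth.

1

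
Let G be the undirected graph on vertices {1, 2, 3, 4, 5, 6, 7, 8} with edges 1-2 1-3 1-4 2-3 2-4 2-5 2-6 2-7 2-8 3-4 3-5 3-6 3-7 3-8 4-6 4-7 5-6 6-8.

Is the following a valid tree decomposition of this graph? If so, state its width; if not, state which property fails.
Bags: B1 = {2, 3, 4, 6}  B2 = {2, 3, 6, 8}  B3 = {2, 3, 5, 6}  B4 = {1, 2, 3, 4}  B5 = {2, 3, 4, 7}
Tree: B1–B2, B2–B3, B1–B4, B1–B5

Vertex coverage: the bags together contain {1, 2, 3, 4, 5, 6, 7, 8}, the full vertex set. Edge coverage: each edge of G has both endpoints in at least one bag. Running intersection: for every vertex, the bags containing it form a connected subtree. All three properties hold, so this is a valid tree decomposition of width max|bag| − 1 = 3, and hence tw(G) ≤ 3.

Yes; width 3.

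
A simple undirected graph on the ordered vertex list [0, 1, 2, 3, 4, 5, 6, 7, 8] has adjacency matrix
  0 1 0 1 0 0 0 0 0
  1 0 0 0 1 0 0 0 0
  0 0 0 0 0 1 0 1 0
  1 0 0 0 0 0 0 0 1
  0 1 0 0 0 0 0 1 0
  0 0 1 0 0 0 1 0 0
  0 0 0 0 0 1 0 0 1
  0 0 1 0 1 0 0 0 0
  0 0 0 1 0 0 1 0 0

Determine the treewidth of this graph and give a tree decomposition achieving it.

The largest bag has 3 vertices, giving width 2; this decomposition certifies tw(G) ≤ 2. For the lower bound, G contains the cycle 0–3–8–6–5–2–7–4–1–0, so G is not a forest; only forests have treewidth ≤ 1, hence tw(G) ≥ 2. The upper and lower bounds meet at 2, so that is the treewidth.

Treewidth 2.
One such decomposition:
Bags: B1 = {0, 3, 8}  B2 = {0, 6, 8}  B3 = {0, 5, 6}  B4 = {0, 2, 5}  B5 = {0, 2, 7}  B6 = {0, 4, 7}  B7 = {0, 1, 4}
Tree: B1–B2, B2–B3, B3–B4, B4–B5, B5–B6, B6–B7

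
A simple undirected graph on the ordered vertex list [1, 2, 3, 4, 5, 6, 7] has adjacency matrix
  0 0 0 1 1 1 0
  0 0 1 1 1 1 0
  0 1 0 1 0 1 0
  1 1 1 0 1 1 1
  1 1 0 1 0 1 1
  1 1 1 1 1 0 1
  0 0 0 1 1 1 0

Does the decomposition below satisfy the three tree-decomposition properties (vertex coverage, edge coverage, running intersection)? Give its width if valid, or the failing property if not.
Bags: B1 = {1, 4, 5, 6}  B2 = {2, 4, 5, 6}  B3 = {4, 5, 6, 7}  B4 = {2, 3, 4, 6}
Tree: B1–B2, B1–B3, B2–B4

Vertex coverage: the bags together contain {1, 2, 3, 4, 5, 6, 7}, the full vertex set. Edge coverage: each edge of G has both endpoints in at least one bag. Running intersection: for every vertex, the bags containing it form a connected subtree. All three properties hold, so this is a valid tree decomposition of width max|bag| − 1 = 3, and hence tw(G) ≤ 3.

Yes; width 3.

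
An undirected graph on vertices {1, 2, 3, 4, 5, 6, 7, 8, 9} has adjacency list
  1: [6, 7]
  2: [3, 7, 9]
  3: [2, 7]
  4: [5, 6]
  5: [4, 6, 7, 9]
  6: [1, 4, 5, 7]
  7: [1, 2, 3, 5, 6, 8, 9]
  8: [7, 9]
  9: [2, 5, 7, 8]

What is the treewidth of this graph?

2

A width-2 tree decomposition is:
Bags: B1 = {2, 7, 9}  B2 = {5, 7, 9}  B3 = {2, 3, 7}  B4 = {5, 6, 7}  B5 = {7, 8, 9}  B6 = {1, 6, 7}  B7 = {4, 5, 6}
Tree: B1–B2, B1–B3, B2–B4, B1–B5, B4–B6, B4–B7
The largest bag has 3 vertices, giving width 2; this decomposition certifies tw(G) ≤ 2. Conversely, {4, 5, 6} is a clique of size 3, and the vertices of any clique must share a bag in every tree decomposition; so some bag has ≥ 3 vertices and tw(G) ≥ 2. Combining the bounds, tw(G) = 2.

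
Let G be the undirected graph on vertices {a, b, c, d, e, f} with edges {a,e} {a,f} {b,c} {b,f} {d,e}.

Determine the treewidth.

1

A width-1 tree decomposition is:
Bags: B1 = {d, e}  B2 = {a, e}  B3 = {a, f}  B4 = {b, f}  B5 = {b, c}
Tree: B1–B2, B2–B3, B3–B4, B4–B5
The largest bag has 2 vertices, giving width 1; this decomposition certifies tw(G) ≤ 1. Since G has at least one edge (e.g. d–e), it is not an edgeless graph, so tw(G) ≥ 1. The upper and lower bounds meet at 1, so that is the treewidth.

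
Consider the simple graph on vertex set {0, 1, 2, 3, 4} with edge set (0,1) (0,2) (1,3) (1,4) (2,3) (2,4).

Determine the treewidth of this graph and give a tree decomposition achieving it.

Every bag has size at most 3, so the width is 3 − 1 = 2 and tw(G) ≤ 2. The edges 2–3–1–4–2 form a cycle, so G is not a tree and its treewidth is at least 2. Therefore the treewidth is 2.

Treewidth 2.
Bags: B1 = {1, 2, 3}  B2 = {1, 2, 4}  B3 = {0, 1, 2}
Tree: B1–B2, B2–B3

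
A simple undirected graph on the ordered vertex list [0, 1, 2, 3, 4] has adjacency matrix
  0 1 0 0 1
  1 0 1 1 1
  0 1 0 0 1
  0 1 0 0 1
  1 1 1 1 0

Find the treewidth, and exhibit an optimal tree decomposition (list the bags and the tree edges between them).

Treewidth 2.
Bags: B1 = {1, 3, 4}  B2 = {0, 1, 4}  B3 = {1, 2, 4}
Tree: B1–B2, B2–B3

Each bag holds 3 vertices, so the decomposition has width 2, which upper-bounds the treewidth. Conversely, {0, 1, 4} is a clique of size 3, and the vertices of any clique must share a bag in every tree decomposition; so some bag has ≥ 3 vertices and tw(G) ≥ 2. The upper and lower bounds meet at 2, so that is the treewidth.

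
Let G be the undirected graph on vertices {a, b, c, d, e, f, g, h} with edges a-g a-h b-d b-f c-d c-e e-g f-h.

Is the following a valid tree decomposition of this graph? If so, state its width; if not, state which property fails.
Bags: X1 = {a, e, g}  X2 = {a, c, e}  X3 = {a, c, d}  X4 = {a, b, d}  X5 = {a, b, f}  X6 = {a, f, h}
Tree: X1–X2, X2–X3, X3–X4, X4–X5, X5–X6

Every vertex of G appears in some bag (union = {a, b, c, d, e, f, g, h}); every edge is covered by a bag; and for each vertex v the set of bags containing v is connected in the bag tree. The decomposition is therefore valid. The largest bag has 3 vertices, so the width is 2.

Yes; width 2.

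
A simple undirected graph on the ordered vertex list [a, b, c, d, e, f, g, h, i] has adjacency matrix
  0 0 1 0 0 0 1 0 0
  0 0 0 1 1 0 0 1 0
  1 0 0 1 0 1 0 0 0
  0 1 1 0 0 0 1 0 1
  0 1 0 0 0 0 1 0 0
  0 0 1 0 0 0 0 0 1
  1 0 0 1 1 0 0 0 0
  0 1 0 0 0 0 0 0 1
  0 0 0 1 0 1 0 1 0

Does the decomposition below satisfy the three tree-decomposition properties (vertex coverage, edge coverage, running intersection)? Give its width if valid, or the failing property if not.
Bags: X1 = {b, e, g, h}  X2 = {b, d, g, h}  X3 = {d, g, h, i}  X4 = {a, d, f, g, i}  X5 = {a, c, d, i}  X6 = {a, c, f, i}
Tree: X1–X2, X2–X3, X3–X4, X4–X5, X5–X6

A tree decomposition must satisfy three properties: every vertex lies in some bag; for every edge, both endpoints lie together in some bag; and for every vertex, the bags containing it form a connected subtree. Here bags containing vertex f are not connected in the tree, so the decomposition is invalid.

No — bags containing vertex f are not connected in the tree.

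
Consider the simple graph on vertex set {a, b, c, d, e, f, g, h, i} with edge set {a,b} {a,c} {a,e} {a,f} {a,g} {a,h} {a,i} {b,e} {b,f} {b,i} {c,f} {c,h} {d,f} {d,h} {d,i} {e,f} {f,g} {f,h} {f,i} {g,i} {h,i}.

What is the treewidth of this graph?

A width-3 tree decomposition is:
Bags: B1 = {a, f, h, i}  B2 = {a, c, f, h}  B3 = {d, f, h, i}  B4 = {a, b, f, i}  B5 = {a, f, g, i}  B6 = {a, b, e, f}
Tree: B1–B2, B1–B3, B1–B4, B1–B5, B4–B6
Each bag holds 4 vertices, so the decomposition has width 3, which upper-bounds the treewidth. For the lower bound, the 4 vertices {d, f, h, i} are pairwise adjacent, and any tree decomposition puts a clique entirely inside one bag — forcing width ≥ 3. The upper and lower bounds meet at 3, so that is the treewidth.

3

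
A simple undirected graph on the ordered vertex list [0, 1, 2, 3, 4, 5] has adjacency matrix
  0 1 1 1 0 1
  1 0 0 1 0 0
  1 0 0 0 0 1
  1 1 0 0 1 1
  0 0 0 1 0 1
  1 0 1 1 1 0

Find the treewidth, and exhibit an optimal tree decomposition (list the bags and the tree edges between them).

Treewidth 2.
Bags: B1 = {0, 3, 5}  B2 = {0, 2, 5}  B3 = {3, 4, 5}  B4 = {0, 1, 3}
Tree: B1–B2, B1–B3, B1–B4

Every bag has size at most 3, so the width is 3 − 1 = 2 and tw(G) ≤ 2. For the lower bound, the 3 vertices {0, 2, 5} are pairwise adjacent, and any tree decomposition puts a clique entirely inside one bag — forcing width ≥ 2. Hence tw(G) = 2 exactly.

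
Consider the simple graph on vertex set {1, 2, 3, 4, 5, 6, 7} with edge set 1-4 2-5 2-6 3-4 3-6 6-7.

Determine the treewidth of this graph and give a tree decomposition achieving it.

Treewidth 1.
One optimal decomposition is:
Bags: B1 = {3, 6}  B2 = {3, 4}  B3 = {2, 6}  B4 = {6, 7}  B5 = {2, 5}  B6 = {1, 4}
Tree: B1–B2, B1–B3, B3–B4, B3–B5, B2–B6

Every bag has size at most 2, so the width is 2 − 1 = 1 and tw(G) ≤ 1. Any graph with an edge has treewidth ≥ 1, and G has the edge 6–3. Therefore the treewidth is 1.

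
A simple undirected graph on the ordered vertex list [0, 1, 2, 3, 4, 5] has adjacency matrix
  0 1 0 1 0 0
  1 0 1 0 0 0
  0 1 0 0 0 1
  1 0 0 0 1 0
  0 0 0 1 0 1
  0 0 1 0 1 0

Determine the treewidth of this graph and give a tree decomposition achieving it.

Each bag holds 3 vertices, so the decomposition has width 2, which upper-bounds the treewidth. Since 4–3–0–1–2–5–4 is a cycle in G, G is not acyclic. Forests are exactly the graphs of treewidth ≤ 1, so tw(G) ≥ 2. Combining the bounds, tw(G) = 2.

Treewidth 2.
One such decomposition:
Bags: B1 = {0, 3, 4}  B2 = {0, 1, 4}  B3 = {1, 2, 4}  B4 = {2, 4, 5}
Tree: B1–B2, B2–B3, B3–B4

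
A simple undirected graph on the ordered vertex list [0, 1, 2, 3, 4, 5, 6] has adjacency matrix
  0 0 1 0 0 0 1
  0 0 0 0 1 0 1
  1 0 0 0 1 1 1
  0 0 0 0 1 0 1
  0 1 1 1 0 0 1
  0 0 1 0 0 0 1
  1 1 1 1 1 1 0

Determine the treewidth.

2

A width-2 tree decomposition is:
Bags: B1 = {2, 4, 6}  B2 = {2, 5, 6}  B3 = {1, 4, 6}  B4 = {3, 4, 6}  B5 = {0, 2, 6}
Tree: B1–B2, B1–B3, B1–B4, B2–B5
The largest bag has 3 vertices, giving width 2; this decomposition certifies tw(G) ≤ 2. For the lower bound, the 3 vertices {1, 4, 6} are pairwise adjacent, and any tree decomposition puts a clique entirely inside one bag — forcing width ≥ 2. Combining the bounds, tw(G) = 2.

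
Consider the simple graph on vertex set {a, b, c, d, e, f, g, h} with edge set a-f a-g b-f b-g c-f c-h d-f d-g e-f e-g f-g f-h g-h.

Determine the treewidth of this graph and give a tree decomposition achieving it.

Treewidth 2.
Bags: B1 = {b, f, g}  B2 = {d, f, g}  B3 = {f, g, h}  B4 = {c, f, h}  B5 = {a, f, g}  B6 = {e, f, g}
Tree: B1–B2, B1–B3, B3–B4, B3–B5, B2–B6

Each bag holds 3 vertices, so the decomposition has width 2, which upper-bounds the treewidth. On the other hand G contains the 3-clique {d, f, g}. A clique must lie in a single bag of any decomposition, so no decomposition can have width below 2. Hence tw(G) = 2 exactly.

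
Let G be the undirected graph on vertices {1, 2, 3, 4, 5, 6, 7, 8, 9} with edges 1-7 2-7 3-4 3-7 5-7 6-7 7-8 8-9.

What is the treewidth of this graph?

1

A width-1 tree decomposition is:
Bags: B1 = {5, 7}  B2 = {7, 8}  B3 = {1, 7}  B4 = {8, 9}  B5 = {3, 7}  B6 = {3, 4}  B7 = {2, 7}  B8 = {6, 7}
Tree: B1–B2, B2–B3, B2–B4, B2–B5, B5–B6, B1–B7, B1–B8
Each bag holds 2 vertices, so the decomposition has width 1, which upper-bounds the treewidth. Since G has at least one edge (e.g. 7–5), it is not an edgeless graph, so tw(G) ≥ 1. Hence tw(G) = 1 exactly.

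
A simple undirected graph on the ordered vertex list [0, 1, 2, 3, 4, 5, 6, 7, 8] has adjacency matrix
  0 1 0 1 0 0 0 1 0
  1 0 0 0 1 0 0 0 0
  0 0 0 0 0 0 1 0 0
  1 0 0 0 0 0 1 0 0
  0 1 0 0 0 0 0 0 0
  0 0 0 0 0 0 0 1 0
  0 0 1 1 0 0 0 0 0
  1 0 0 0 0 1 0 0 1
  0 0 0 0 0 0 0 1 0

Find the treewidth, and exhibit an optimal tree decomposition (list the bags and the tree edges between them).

The largest bag has 2 vertices, giving width 1; this decomposition certifies tw(G) ≤ 1. Any graph with an edge has treewidth ≥ 1, and G has the edge 1–4. Therefore the treewidth is 1.

Treewidth 1.
One optimal decomposition is:
Bags: B1 = {1, 4}  B2 = {0, 1}  B3 = {0, 3}  B4 = {0, 7}  B5 = {3, 6}  B6 = {5, 7}  B7 = {2, 6}  B8 = {7, 8}
Tree: B1–B2, B2–B3, B3–B4, B3–B5, B4–B6, B5–B7, B6–B8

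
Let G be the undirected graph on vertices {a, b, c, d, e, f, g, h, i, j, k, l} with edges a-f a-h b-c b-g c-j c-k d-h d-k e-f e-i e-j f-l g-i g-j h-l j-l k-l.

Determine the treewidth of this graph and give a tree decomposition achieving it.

Each bag holds 4 vertices, so the decomposition has width 3, which upper-bounds the treewidth. For the lower bound: the 4 vertex sets {b,g,i}, {c}, {j}, {e,f,k,l} are disjoint, each induces a connected subgraph, and every pair is joined by at least one edge of G. Contracting each set to a single vertex therefore yields K_{4} as a minor, and since treewidth is minor-monotone, tw(G) ≥ tw(K_{4}) = 3. The upper and lower bounds meet at 3, so that is the treewidth.

Treewidth 3.
One optimal decomposition is:
Bags: B1 = {b, c, g, i}  B2 = {c, g, i, j}  B3 = {c, e, i, j}  B4 = {c, e, j, k}  B5 = {e, j, k, l}  B6 = {e, f, k, l}  B7 = {d, f, k, l}  B8 = {d, f, h, l}  B9 = {a, d, f, h}
Tree: B1–B2, B2–B3, B3–B4, B4–B5, B5–B6, B6–B7, B7–B8, B8–B9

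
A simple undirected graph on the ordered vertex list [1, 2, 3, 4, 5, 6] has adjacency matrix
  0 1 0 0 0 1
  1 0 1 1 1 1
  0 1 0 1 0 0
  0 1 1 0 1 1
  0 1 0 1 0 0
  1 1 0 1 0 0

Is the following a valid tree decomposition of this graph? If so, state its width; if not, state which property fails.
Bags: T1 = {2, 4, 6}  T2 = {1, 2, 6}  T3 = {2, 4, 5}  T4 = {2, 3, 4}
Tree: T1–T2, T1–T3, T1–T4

Yes; width 2.

Checking the three conditions: (i) the bags cover all of {1, 2, 3, 4, 5, 6}; (ii) for each edge, some bag contains both endpoints; (iii) the bags containing any fixed vertex form a subtree. All hold, so the decomposition is valid with width 3 − 1 = 2.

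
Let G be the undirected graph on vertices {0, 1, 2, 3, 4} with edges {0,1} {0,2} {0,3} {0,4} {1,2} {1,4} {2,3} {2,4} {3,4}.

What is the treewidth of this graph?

3

A width-3 tree decomposition is:
Bags: B1 = {0, 1, 2, 4}  B2 = {0, 2, 3, 4}
Tree: B1–B2
Each bag holds 4 vertices, so the decomposition has width 3, which upper-bounds the treewidth. On the other hand G contains the 4-clique {0, 1, 2, 4}. A clique must lie in a single bag of any decomposition, so no decomposition can have width below 3. Hence tw(G) = 3 exactly.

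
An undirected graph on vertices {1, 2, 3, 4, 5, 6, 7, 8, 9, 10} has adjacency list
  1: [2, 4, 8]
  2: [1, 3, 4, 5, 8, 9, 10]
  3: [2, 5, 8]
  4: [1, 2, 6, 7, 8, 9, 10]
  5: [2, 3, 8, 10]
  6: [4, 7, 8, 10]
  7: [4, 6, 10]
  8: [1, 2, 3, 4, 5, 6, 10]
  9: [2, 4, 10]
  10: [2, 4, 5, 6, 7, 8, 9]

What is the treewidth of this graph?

3

A width-3 tree decomposition is:
Bags: B1 = {1, 2, 4, 8}  B2 = {2, 4, 8, 10}  B3 = {2, 4, 9, 10}  B4 = {4, 6, 8, 10}  B5 = {4, 6, 7, 10}  B6 = {2, 5, 8, 10}  B7 = {2, 3, 5, 8}
Tree: B1–B2, B2–B3, B2–B4, B4–B5, B2–B6, B6–B7
Every bag has size at most 4, so the width is 4 − 1 = 3 and tw(G) ≤ 3. Conversely, {2, 3, 5, 8} is a clique of size 4, and the vertices of any clique must share a bag in every tree decomposition; so some bag has ≥ 4 vertices and tw(G) ≥ 3. The upper and lower bounds meet at 3, so that is the treewidth.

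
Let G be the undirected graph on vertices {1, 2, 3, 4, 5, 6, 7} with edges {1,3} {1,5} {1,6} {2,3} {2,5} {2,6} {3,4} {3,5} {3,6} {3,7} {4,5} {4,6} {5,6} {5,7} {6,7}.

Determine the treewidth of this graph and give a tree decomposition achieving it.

Every bag has size at most 4, so the width is 4 − 1 = 3 and tw(G) ≤ 3. Conversely, {1, 3, 5, 6} is a clique of size 4, and the vertices of any clique must share a bag in every tree decomposition; so some bag has ≥ 4 vertices and tw(G) ≥ 3. Combining the bounds, tw(G) = 3.

Treewidth 3.
One such decomposition:
Bags: B1 = {2, 3, 5, 6}  B2 = {3, 4, 5, 6}  B3 = {1, 3, 5, 6}  B4 = {3, 5, 6, 7}
Tree: B1–B2, B1–B3, B1–B4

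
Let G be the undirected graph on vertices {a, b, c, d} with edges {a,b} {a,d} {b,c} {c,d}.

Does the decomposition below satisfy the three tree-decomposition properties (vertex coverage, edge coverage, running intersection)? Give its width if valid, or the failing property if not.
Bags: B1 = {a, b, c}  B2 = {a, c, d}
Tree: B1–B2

Checking the three conditions: (i) the bags cover all of {a, b, c, d}; (ii) for each edge, some bag contains both endpoints; (iii) the bags containing any fixed vertex form a subtree. All hold, so the decomposition is valid with width 3 − 1 = 2.

Yes; width 2.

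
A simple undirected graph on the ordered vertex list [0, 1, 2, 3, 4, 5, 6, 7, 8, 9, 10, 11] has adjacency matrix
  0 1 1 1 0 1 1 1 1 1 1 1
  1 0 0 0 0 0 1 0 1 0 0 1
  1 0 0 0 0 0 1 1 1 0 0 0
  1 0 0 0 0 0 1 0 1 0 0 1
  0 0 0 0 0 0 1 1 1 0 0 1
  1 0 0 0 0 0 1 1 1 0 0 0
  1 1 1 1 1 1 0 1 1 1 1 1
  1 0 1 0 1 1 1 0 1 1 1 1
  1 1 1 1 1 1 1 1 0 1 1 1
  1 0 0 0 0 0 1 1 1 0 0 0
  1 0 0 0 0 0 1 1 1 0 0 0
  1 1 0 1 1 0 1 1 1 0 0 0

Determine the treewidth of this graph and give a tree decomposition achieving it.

Treewidth 4.
Bags: B1 = {0, 1, 6, 8, 11}  B2 = {0, 6, 7, 8, 11}  B3 = {0, 3, 6, 8, 11}  B4 = {0, 2, 6, 7, 8}  B5 = {4, 6, 7, 8, 11}  B6 = {0, 6, 7, 8, 9}  B7 = {0, 6, 7, 8, 10}  B8 = {0, 5, 6, 7, 8}
Tree: B1–B2, B2–B3, B2–B4, B2–B5, B2–B6, B2–B7, B7–B8

Every bag has size at most 5, so the width is 5 − 1 = 4 and tw(G) ≤ 4. Conversely, {0, 1, 6, 8, 11} is a clique of size 5, and the vertices of any clique must share a bag in every tree decomposition; so some bag has ≥ 5 vertices and tw(G) ≥ 4. The upper and lower bounds meet at 4, so that is the treewidth.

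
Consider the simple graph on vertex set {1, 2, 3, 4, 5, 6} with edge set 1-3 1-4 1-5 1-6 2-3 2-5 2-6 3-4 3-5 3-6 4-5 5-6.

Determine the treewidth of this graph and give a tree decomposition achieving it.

Every bag has size at most 4, so the width is 4 − 1 = 3 and tw(G) ≤ 3. Conversely, {1, 3, 4, 5} is a clique of size 4, and the vertices of any clique must share a bag in every tree decomposition; so some bag has ≥ 4 vertices and tw(G) ≥ 3. Hence tw(G) = 3 exactly.

Treewidth 3.
One optimal decomposition is:
Bags: B1 = {1, 3, 5, 6}  B2 = {2, 3, 5, 6}  B3 = {1, 3, 4, 5}
Tree: B1–B2, B1–B3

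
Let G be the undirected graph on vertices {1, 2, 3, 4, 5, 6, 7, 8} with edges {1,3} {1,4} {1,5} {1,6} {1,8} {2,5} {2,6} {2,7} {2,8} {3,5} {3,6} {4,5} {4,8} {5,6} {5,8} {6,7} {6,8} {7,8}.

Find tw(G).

A width-3 tree decomposition is:
Bags: B1 = {1, 3, 5, 6}  B2 = {1, 5, 6, 8}  B3 = {2, 5, 6, 8}  B4 = {1, 4, 5, 8}  B5 = {2, 6, 7, 8}
Tree: B1–B2, B2–B3, B2–B4, B3–B5
The largest bag has 4 vertices, giving width 3; this decomposition certifies tw(G) ≤ 3. For the lower bound, the 4 vertices {1, 4, 5, 8} are pairwise adjacent, and any tree decomposition puts a clique entirely inside one bag — forcing width ≥ 3. The upper and lower bounds meet at 3, so that is the treewidth.

3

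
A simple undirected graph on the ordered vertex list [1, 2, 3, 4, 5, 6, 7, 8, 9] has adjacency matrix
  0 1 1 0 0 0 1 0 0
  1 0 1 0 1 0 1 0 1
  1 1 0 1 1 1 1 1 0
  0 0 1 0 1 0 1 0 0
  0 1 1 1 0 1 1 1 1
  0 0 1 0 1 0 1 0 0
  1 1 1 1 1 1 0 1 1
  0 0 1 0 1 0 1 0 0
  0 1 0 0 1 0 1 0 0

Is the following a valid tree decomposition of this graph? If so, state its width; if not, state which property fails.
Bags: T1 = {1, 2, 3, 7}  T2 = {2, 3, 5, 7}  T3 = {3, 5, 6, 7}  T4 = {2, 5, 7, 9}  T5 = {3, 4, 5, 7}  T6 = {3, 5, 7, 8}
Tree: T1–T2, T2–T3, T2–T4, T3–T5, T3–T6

Yes; width 3.

Checking the three conditions: (i) the bags cover all of {1, 2, 3, 4, 5, 6, 7, 8, 9}; (ii) for each edge, some bag contains both endpoints; (iii) the bags containing any fixed vertex form a subtree. All hold, so the decomposition is valid with width 4 − 1 = 3.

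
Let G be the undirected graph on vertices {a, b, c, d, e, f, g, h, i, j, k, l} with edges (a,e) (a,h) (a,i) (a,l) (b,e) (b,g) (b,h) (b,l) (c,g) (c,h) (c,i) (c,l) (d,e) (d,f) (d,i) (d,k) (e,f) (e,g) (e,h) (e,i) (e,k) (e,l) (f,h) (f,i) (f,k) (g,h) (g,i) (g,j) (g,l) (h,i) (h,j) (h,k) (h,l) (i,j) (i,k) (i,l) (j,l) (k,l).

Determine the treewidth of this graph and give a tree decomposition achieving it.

Each bag holds 5 vertices, so the decomposition has width 4, which upper-bounds the treewidth. On the other hand G contains the 5-clique {d, e, f, i, k}. A clique must lie in a single bag of any decomposition, so no decomposition can have width below 4. Therefore the treewidth is 4.

Treewidth 4.
Bags: B1 = {e, h, i, k, l}  B2 = {e, g, h, i, l}  B3 = {a, e, h, i, l}  B4 = {e, f, h, i, k}  B5 = {g, h, i, j, l}  B6 = {b, e, g, h, l}  B7 = {d, e, f, i, k}  B8 = {c, g, h, i, l}
Tree: B1–B2, B2–B3, B1–B4, B2–B5, B2–B6, B4–B7, B5–B8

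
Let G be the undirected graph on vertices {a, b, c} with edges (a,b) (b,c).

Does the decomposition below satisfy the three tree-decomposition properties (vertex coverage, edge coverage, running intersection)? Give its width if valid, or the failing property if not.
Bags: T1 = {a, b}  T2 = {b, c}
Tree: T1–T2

Yes; width 1.

Checking the three conditions: (i) the bags cover all of {a, b, c}; (ii) for each edge, some bag contains both endpoints; (iii) the bags containing any fixed vertex form a subtree. All hold, so the decomposition is valid with width 2 − 1 = 1.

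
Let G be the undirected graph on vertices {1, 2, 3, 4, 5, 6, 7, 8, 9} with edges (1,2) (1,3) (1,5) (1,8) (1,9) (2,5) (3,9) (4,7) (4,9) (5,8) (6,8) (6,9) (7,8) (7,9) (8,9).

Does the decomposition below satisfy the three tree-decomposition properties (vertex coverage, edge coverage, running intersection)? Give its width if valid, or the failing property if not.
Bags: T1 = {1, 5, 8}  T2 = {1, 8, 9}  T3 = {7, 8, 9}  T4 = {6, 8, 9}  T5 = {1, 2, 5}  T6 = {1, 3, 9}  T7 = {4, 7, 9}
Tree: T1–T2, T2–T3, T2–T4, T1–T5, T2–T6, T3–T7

Yes; width 2.

Vertex coverage: the bags together contain {1, 2, 3, 4, 5, 6, 7, 8, 9}, the full vertex set. Edge coverage: each edge of G has both endpoints in at least one bag. Running intersection: for every vertex, the bags containing it form a connected subtree. All three properties hold, so this is a valid tree decomposition of width max|bag| − 1 = 2, and hence tw(G) ≤ 2.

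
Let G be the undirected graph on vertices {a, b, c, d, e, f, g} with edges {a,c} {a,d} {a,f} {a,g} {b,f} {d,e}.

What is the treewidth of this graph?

1

A width-1 tree decomposition is:
Bags: B1 = {a, f}  B2 = {b, f}  B3 = {a, d}  B4 = {a, c}  B5 = {a, g}  B6 = {d, e}
Tree: B1–B2, B1–B3, B3–B4, B1–B5, B3–B6
The largest bag has 2 vertices, giving width 1; this decomposition certifies tw(G) ≤ 1. Any graph with an edge has treewidth ≥ 1, and G has the edge f–a. Combining the bounds, tw(G) = 1.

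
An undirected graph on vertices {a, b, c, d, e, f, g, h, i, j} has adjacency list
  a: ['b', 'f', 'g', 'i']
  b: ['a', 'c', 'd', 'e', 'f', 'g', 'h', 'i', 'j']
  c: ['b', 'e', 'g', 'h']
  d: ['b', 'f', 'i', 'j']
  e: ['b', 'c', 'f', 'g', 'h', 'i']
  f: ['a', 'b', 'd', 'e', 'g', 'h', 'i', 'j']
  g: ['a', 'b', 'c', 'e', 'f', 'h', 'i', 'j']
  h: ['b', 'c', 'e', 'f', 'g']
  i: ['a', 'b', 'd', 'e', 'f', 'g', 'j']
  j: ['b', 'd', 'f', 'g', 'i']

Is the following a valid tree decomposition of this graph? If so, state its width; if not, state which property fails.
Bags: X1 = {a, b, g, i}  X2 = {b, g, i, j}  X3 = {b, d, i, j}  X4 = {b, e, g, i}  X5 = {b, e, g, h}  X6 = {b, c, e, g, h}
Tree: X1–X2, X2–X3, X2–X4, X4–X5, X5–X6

A tree decomposition must satisfy three properties: every vertex lies in some bag; for every edge, both endpoints lie together in some bag; and for every vertex, the bags containing it form a connected subtree. Here vertex f appears in no bag, so the decomposition is invalid.

No — vertex f appears in no bag.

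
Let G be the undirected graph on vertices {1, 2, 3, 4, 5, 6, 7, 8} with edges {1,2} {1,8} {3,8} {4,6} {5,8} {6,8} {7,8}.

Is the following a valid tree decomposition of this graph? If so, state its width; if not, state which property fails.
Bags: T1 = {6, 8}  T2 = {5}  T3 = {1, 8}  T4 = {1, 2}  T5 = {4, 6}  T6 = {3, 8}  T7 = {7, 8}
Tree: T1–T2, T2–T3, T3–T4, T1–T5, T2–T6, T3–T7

A tree decomposition must satisfy three properties: every vertex lies in some bag; for every edge, both endpoints lie together in some bag; and for every vertex, the bags containing it form a connected subtree. Here edge (8,5) lies in no bag, so the decomposition is invalid.

No — edge (8,5) lies in no bag.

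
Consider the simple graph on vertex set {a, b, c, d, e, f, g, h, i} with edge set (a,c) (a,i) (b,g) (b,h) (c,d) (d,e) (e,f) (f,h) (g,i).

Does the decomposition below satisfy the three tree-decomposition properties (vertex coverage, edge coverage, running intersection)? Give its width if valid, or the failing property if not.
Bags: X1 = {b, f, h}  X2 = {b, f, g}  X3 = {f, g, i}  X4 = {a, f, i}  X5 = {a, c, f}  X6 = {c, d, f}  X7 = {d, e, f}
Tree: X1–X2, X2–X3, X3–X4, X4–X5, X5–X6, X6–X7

Every vertex of G appears in some bag (union = {a, b, c, d, e, f, g, h, i}); every edge is covered by a bag; and for each vertex v the set of bags containing v is connected in the bag tree. The decomposition is therefore valid. The largest bag has 3 vertices, so the width is 2.

Yes; width 2.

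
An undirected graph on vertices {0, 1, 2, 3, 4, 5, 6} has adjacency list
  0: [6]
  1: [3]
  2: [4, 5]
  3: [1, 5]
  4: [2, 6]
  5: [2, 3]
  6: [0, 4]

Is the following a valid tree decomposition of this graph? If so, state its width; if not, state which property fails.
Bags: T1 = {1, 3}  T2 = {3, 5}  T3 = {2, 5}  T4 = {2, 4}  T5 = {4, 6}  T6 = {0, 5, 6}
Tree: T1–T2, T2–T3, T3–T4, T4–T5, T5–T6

A tree decomposition must satisfy three properties: every vertex lies in some bag; for every edge, both endpoints lie together in some bag; and for every vertex, the bags containing it form a connected subtree. Here bags containing vertex 5 are not connected in the tree, so the decomposition is invalid.

No — bags containing vertex 5 are not connected in the tree.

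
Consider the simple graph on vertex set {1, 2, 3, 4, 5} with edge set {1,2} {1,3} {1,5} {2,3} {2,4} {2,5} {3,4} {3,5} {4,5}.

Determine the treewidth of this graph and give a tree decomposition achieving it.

The largest bag has 4 vertices, giving width 3; this decomposition certifies tw(G) ≤ 3. On the other hand G contains the 4-clique {1, 2, 3, 5}. A clique must lie in a single bag of any decomposition, so no decomposition can have width below 3. Combining the bounds, tw(G) = 3.

Treewidth 3.
Bags: B1 = {2, 3, 4, 5}  B2 = {1, 2, 3, 5}
Tree: B1–B2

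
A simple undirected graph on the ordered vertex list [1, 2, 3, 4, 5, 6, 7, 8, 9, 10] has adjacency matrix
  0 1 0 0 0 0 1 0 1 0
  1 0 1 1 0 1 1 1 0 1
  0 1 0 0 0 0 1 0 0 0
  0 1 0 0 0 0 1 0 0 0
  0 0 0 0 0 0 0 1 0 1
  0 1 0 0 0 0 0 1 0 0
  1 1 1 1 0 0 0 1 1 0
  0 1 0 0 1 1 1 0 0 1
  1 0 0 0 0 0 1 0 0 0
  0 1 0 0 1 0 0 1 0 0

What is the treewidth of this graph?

A width-2 tree decomposition is:
Bags: B1 = {2, 7, 8}  B2 = {2, 8, 10}  B3 = {5, 8, 10}  B4 = {2, 6, 8}  B5 = {1, 2, 7}  B6 = {1, 7, 9}  B7 = {2, 3, 7}  B8 = {2, 4, 7}
Tree: B1–B2, B2–B3, B2–B4, B1–B5, B5–B6, B1–B7, B5–B8
The largest bag has 3 vertices, giving width 2; this decomposition certifies tw(G) ≤ 2. On the other hand G contains the 3-clique {1, 7, 9}. A clique must lie in a single bag of any decomposition, so no decomposition can have width below 2. The upper and lower bounds meet at 2, so that is the treewidth.

2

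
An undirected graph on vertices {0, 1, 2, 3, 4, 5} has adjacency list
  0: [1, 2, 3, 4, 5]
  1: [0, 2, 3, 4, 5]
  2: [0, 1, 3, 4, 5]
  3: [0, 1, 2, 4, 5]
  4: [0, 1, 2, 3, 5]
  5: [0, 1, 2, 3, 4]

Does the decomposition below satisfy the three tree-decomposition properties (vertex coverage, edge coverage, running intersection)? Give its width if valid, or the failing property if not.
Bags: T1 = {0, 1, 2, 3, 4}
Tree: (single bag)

A tree decomposition must satisfy three properties: every vertex lies in some bag; for every edge, both endpoints lie together in some bag; and for every vertex, the bags containing it form a connected subtree. Here vertex 5 appears in no bag, so the decomposition is invalid.

No — vertex 5 appears in no bag.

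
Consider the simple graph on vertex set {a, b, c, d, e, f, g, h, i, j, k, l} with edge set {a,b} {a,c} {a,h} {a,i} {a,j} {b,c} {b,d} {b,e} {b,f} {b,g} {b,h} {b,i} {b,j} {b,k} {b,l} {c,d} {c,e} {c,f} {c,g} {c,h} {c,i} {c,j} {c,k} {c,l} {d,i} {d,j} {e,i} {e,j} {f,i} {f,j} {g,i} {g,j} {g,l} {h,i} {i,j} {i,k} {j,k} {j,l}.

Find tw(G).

A width-4 tree decomposition is:
Bags: B1 = {b, c, d, i, j}  B2 = {b, c, e, i, j}  B3 = {a, b, c, i, j}  B4 = {a, b, c, h, i}  B5 = {b, c, g, i, j}  B6 = {b, c, g, j, l}  B7 = {b, c, f, i, j}  B8 = {b, c, i, j, k}
Tree: B1–B2, B1–B3, B3–B4, B2–B5, B5–B6, B5–B7, B3–B8
The largest bag has 5 vertices, giving width 4; this decomposition certifies tw(G) ≤ 4. Conversely, {b, c, g, j, l} is a clique of size 5, and the vertices of any clique must share a bag in every tree decomposition; so some bag has ≥ 5 vertices and tw(G) ≥ 4. Therefore the treewidth is 4.

4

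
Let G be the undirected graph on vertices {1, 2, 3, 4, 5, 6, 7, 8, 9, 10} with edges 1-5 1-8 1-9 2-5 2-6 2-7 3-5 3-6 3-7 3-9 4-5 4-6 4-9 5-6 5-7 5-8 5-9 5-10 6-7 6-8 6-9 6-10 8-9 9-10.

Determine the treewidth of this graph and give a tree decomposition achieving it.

The largest bag has 4 vertices, giving width 3; this decomposition certifies tw(G) ≤ 3. For the lower bound, the 4 vertices {1, 5, 8, 9} are pairwise adjacent, and any tree decomposition puts a clique entirely inside one bag — forcing width ≥ 3. Therefore the treewidth is 3.

Treewidth 3.
One optimal decomposition is:
Bags: B1 = {3, 5, 6, 9}  B2 = {5, 6, 8, 9}  B3 = {1, 5, 8, 9}  B4 = {5, 6, 9, 10}  B5 = {4, 5, 6, 9}  B6 = {3, 5, 6, 7}  B7 = {2, 5, 6, 7}
Tree: B1–B2, B2–B3, B2–B4, B2–B5, B1–B6, B6–B7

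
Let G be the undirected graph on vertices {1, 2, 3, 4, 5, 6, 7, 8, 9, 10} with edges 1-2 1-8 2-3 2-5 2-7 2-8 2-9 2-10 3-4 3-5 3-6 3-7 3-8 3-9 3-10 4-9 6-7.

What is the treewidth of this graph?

A width-2 tree decomposition is:
Bags: B1 = {2, 3, 7}  B2 = {2, 3, 9}  B3 = {3, 4, 9}  B4 = {2, 3, 10}  B5 = {2, 3, 5}  B6 = {3, 6, 7}  B7 = {2, 3, 8}  B8 = {1, 2, 8}
Tree: B1–B2, B2–B3, B2–B4, B4–B5, B1–B6, B4–B7, B7–B8
The largest bag has 3 vertices, giving width 2; this decomposition certifies tw(G) ≤ 2. For the lower bound, the 3 vertices {1, 2, 8} are pairwise adjacent, and any tree decomposition puts a clique entirely inside one bag — forcing width ≥ 2. Therefore the treewidth is 2.

2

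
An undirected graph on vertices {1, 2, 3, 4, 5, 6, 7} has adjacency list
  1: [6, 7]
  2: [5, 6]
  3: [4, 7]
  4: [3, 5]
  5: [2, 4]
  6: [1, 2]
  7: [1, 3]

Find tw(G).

2

A width-2 tree decomposition is:
Bags: B1 = {3, 4, 5}  B2 = {2, 3, 5}  B3 = {2, 3, 6}  B4 = {1, 3, 6}  B5 = {1, 3, 7}
Tree: B1–B2, B2–B3, B3–B4, B4–B5
The largest bag has 3 vertices, giving width 2; this decomposition certifies tw(G) ≤ 2. The edges 3–4–5–2–6–1–7–3 form a cycle, so G is not a tree and its treewidth is at least 2. Therefore the treewidth is 2.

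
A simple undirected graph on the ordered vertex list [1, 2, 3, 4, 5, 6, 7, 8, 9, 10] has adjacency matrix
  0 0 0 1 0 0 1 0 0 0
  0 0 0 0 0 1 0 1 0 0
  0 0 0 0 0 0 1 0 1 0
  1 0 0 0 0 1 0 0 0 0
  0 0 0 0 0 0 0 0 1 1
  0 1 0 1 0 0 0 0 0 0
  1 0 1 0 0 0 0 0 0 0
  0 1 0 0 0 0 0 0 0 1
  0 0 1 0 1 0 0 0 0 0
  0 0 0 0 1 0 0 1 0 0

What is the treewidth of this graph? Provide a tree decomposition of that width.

Treewidth 2.
One such decomposition:
Bags: B1 = {1, 3, 7}  B2 = {1, 3, 9}  B3 = {1, 5, 9}  B4 = {1, 5, 10}  B5 = {1, 8, 10}  B6 = {1, 2, 8}  B7 = {1, 2, 6}  B8 = {1, 4, 6}
Tree: B1–B2, B2–B3, B3–B4, B4–B5, B5–B6, B6–B7, B7–B8

Each bag holds 3 vertices, so the decomposition has width 2, which upper-bounds the treewidth. For the lower bound, G contains the cycle 1–7–3–9–5–10–8–2–6–4–1, so G is not a forest; only forests have treewidth ≤ 1, hence tw(G) ≥ 2. Combining the bounds, tw(G) = 2.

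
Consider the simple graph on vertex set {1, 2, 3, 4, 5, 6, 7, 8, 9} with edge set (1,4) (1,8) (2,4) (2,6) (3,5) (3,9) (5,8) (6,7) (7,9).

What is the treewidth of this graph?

A width-2 tree decomposition is:
Bags: B1 = {2, 6, 7}  B2 = {2, 7, 9}  B3 = {2, 3, 9}  B4 = {2, 3, 5}  B5 = {2, 5, 8}  B6 = {1, 2, 8}  B7 = {1, 2, 4}
Tree: B1–B2, B2–B3, B3–B4, B4–B5, B5–B6, B6–B7
Every bag has size at most 3, so the width is 3 − 1 = 2 and tw(G) ≤ 2. For the lower bound, G contains the cycle 2–6–7–9–3–5–8–1–4–2, so G is not a forest; only forests have treewidth ≤ 1, hence tw(G) ≥ 2. Therefore the treewidth is 2.

2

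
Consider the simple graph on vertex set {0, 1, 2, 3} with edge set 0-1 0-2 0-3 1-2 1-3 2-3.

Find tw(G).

A width-3 tree decomposition is:
Bags: B1 = {0, 1, 2, 3}
Tree: (single bag)
With just one bag of size 4, the width is 4 − 1 = 3, so tw(G) ≤ 3. For the lower bound, the 4 vertices {0, 1, 2, 3} are pairwise adjacent, and any tree decomposition puts a clique entirely inside one bag — forcing width ≥ 3. Therefore the treewidth is 3.

3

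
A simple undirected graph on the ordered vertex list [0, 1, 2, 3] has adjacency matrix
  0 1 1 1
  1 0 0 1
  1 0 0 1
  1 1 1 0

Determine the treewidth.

A width-2 tree decomposition is:
Bags: B1 = {0, 1, 3}  B2 = {0, 2, 3}
Tree: B1–B2
Every bag has size at most 3, so the width is 3 − 1 = 2 and tw(G) ≤ 2. For the lower bound, the 3 vertices {0, 1, 3} are pairwise adjacent, and any tree decomposition puts a clique entirely inside one bag — forcing width ≥ 2. Therefore the treewidth is 2.

2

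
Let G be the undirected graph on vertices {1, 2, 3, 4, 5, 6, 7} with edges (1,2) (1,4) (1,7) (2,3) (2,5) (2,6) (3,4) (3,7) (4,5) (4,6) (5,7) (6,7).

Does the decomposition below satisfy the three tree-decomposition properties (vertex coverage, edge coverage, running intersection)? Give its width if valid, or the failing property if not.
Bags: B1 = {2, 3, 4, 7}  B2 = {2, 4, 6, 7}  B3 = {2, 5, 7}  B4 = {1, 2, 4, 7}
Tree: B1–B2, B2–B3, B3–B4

A tree decomposition must satisfy three properties: every vertex lies in some bag; for every edge, both endpoints lie together in some bag; and for every vertex, the bags containing it form a connected subtree. Here edge (4,5) lies in no bag, so the decomposition is invalid.

No — edge (4,5) lies in no bag.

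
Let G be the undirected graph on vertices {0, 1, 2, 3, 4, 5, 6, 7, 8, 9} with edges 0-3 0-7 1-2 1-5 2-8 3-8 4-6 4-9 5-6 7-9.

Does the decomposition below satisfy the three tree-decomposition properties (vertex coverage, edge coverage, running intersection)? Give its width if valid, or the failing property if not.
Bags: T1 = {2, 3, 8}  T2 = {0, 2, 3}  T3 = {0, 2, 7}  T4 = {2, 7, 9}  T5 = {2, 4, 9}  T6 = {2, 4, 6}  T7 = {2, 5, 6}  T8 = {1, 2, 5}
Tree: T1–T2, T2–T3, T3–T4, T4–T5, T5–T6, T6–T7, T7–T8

Yes; width 2.

Checking the three conditions: (i) the bags cover all of {0, 1, 2, 3, 4, 5, 6, 7, 8, 9}; (ii) for each edge, some bag contains both endpoints; (iii) the bags containing any fixed vertex form a subtree. All hold, so the decomposition is valid with width 3 − 1 = 2.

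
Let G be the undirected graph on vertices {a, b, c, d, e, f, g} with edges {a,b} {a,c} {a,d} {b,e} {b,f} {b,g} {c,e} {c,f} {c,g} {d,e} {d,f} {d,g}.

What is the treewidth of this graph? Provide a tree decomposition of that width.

Treewidth 3.
One optimal decomposition is:
Bags: B1 = {b, c, d, e}  B2 = {b, c, d, f}  B3 = {a, b, c, d}  B4 = {b, c, d, g}
Tree: B1–B2, B2–B3, B3–B4

Each bag holds 4 vertices, so the decomposition has width 3, which upper-bounds the treewidth. For the lower bound: the 4 vertex sets {d,e}, {b,f}, {c}, {a} are disjoint, each induces a connected subgraph, and every pair is joined by at least one edge of G. Contracting each set to a single vertex therefore yields K_{4} as a minor, and since treewidth is minor-monotone, tw(G) ≥ tw(K_{4}) = 3. Hence tw(G) = 3 exactly.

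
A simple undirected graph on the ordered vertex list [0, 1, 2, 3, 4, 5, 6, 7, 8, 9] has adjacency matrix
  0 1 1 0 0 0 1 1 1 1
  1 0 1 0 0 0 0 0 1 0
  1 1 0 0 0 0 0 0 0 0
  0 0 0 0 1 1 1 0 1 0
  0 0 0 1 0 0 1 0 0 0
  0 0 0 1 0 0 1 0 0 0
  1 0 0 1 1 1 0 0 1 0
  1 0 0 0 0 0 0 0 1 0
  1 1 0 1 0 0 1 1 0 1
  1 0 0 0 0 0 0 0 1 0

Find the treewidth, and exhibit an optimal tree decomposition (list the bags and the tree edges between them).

Treewidth 2.
One such decomposition:
Bags: B1 = {3, 6, 8}  B2 = {0, 6, 8}  B3 = {0, 1, 8}  B4 = {0, 8, 9}  B5 = {3, 4, 6}  B6 = {0, 1, 2}  B7 = {3, 5, 6}  B8 = {0, 7, 8}
Tree: B1–B2, B2–B3, B2–B4, B1–B5, B3–B6, B5–B7, B4–B8

The largest bag has 3 vertices, giving width 2; this decomposition certifies tw(G) ≤ 2. Conversely, {0, 1, 8} is a clique of size 3, and the vertices of any clique must share a bag in every tree decomposition; so some bag has ≥ 3 vertices and tw(G) ≥ 2. Therefore the treewidth is 2.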